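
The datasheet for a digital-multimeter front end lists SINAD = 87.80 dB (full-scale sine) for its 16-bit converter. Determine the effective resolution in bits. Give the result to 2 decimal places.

14.29 bits

Inverting SNR = 6.02 N + 1.76: N_eff = (87.80 − 1.76)/6.02 = 14.2924.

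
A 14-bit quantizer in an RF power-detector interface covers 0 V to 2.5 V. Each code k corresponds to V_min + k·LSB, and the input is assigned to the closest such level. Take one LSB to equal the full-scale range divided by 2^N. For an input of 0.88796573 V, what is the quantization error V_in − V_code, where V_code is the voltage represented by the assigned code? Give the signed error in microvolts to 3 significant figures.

Range is 2.5 V. LSB = 2.5 V / 2^14 ≈ 152.6 µV.
(V_in − V_min)/LSB = (0.88796573 − (0)) × 16384/2.5 = 5819.3722 → nearest code k = 5819.
V_code = V_min + k × range/2^14 = 0 + 5819 × 2.5/16384 = 0.88790893555 V.
V_in − V_code = 0.88796573 − (0.88790893555) = +56.8 µV.

+56.8 µV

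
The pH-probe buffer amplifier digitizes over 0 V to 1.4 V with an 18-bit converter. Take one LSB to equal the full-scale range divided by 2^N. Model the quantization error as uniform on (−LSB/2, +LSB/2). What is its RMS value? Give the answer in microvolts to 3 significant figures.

1.54 µV

Span = 1.4 V.
Step size = 1.4/262144 V = 5.3406 µV.
RMS of a uniform error over width LSB is LSB/√12 = 1.54 µV.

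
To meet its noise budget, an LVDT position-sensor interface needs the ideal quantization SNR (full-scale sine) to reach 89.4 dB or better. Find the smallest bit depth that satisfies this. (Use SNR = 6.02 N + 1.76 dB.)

15 bits

Required N = ⌈(89.4 − 1.76)/6.02⌉ = ⌈14.558⌉ = 15.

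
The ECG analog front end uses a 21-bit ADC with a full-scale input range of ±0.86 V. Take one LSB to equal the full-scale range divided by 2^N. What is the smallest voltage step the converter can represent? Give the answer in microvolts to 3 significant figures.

Full-scale range = 0.86 V − (-0.86 V) = 1.72 V.
2^21 = 2097152 levels.
LSB = 1.72 V ÷ 2^21 = 1.72/2097152 V = 0.820 µV.

0.820 µV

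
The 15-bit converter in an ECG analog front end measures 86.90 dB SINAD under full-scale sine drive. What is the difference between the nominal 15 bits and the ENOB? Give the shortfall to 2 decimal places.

0.86 bits

ENOB = (SINAD − 1.76)/6.02 = (86.90 − 1.76)/6.02 = 14.1429 bits.
Lost resolution: 15 − 14.1429 = 0.8571 bits.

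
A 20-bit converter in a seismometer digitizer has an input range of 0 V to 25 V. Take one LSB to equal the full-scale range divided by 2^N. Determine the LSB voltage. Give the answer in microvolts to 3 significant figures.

Span = 25 V.
Number of codes = 2^20 = 1048576.
LSB = 25 V ÷ 2^20 = 25/1048576 V = 23.8 µV.

23.8 µV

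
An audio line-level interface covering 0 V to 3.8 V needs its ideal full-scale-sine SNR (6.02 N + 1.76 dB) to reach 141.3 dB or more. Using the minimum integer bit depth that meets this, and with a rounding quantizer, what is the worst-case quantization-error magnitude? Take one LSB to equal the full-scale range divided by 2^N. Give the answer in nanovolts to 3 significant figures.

Range is 3.8 V.
Required N = ⌈(141.3 − 1.76)/6.02⌉ = ⌈23.179⌉ = 24.
LSB = 3.8 V / 2^24 = 226.50 nV.
Half an LSB is 113 nV.

113 nV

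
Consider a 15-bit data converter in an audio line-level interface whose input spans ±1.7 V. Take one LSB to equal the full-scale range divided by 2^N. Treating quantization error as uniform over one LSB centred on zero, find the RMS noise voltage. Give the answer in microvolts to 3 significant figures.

Range = 1.7 − (-1.7) = 3.4 V.
LSB = 3.4 V / 2^15 = 103.76 µV.
V_rms = LSB/√12 = 103.76 µV / √12 = 30.0 µV.

30.0 µV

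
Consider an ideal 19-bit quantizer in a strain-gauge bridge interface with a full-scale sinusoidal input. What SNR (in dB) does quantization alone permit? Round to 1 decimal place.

6.02(19) + 1.76 = 114.38 + 1.76 = 116.14 dB.

116.1 dB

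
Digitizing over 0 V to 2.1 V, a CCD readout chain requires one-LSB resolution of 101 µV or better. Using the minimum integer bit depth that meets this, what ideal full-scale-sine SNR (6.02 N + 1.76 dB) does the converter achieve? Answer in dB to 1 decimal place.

92.1 dB

Range is 2.1 V.
2.1 V / 101 µV = 20790. Since 2^14 = 16384 and 2^15 = 32768, N = 15.
Ideal SNR at N = 15: 6.02·15 + 1.76 = 92.1 dB.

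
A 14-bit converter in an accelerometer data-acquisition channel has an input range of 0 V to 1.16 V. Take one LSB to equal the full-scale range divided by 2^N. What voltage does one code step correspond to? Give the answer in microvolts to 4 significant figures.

70.80 µV

Full-scale range = 1.16 V.
There are 2^14 = 16384 steps.
One LSB is 1.16 V / 16384 = 70.80 µV.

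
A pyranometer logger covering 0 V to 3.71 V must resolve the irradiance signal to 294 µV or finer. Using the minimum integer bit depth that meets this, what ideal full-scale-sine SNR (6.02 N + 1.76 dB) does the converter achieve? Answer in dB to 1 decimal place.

86.0 dB

Span = 3.71 V.
Levels needed ≥ 3.71/294 µV = 12620. 2^14 = 16384 suffices, so N_min = 14.
SNR = 6.02 × 14 + 1.76 = 86.04 dB.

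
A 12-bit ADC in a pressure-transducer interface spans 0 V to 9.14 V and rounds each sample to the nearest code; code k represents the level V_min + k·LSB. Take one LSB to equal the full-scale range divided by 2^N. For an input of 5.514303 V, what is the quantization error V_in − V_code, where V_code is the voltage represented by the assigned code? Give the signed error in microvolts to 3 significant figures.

Range is 9.14 V. LSB = 9.14 V / 2^12 ≈ 2.231 mV.
(V_in − V_min)/LSB = (5.514303 − (0)) × 4096/9.14 = 2471.1800 → nearest code k = 2471.
V_code = 0 + (2471/4096) × 9.14 = 5.513901367 V.
e = 5.514303 − (5.513901367) = +402 µV.

+402 µV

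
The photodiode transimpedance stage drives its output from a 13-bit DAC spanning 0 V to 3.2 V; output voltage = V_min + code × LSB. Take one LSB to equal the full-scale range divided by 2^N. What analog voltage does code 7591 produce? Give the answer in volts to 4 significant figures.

Range is 3.2 V. LSB = 3.2 V / 2^13.
V_out = 0 + 7591 × (3.2/8192) V
      = 0 V + 2.96523 V = 2.96523 V.

2.965 V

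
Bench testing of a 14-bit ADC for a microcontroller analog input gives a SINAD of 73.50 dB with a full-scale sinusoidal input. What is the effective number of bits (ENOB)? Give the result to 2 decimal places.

11.92 bits

ENOB = (73.50 − 1.76)/6.02 = 11.9169 bits.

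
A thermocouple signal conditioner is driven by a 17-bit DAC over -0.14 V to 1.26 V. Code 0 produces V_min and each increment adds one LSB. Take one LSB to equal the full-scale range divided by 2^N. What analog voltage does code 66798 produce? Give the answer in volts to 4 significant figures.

Full-scale range = 1.26 V − (-0.14 V) = 1.4 V. LSB = 1.4 V / 2^17.
V_out = V_min + code × LSB = -0.14 V + 66798 × 1.4 V / 131072
      = -0.14 + 0.713480 = 0.573480 V.

0.5735 V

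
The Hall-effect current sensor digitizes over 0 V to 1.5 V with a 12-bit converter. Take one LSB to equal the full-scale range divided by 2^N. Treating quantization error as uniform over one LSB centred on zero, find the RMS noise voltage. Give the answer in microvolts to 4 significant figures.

105.7 µV

Range is 1.5 V.
LSB = 1.5 V ÷ 2^12 = 1.5/4096 V = 366.211 µV.
For a uniform distribution on [−LSB/2, +LSB/2], V_rms = LSB/√12 = 366.211 µV/3.4641 = 105.7 µV.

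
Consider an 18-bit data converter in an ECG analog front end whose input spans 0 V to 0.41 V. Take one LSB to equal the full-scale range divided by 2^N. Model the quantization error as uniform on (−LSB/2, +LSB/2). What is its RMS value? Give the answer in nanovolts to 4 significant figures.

451.5 nV

Range is 0.41 V.
Step size = 0.41/262144 V = 1.56403 µV.
RMS of a uniform error over width LSB is LSB/√12 = 451.5 nV.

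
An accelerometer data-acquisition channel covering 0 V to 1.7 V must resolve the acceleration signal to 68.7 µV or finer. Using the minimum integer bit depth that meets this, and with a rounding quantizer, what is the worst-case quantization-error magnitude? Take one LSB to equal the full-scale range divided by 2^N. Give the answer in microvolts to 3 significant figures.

Span = 1.7 V.
Required number of levels: 1.7/68.7 µV = 24745; smallest N with 2^N ≥ that is 15.
Step size = 1.7/32768 V = 51.880 µV.
|e|_max = LSB/2 = 25.9 µV.

25.9 µV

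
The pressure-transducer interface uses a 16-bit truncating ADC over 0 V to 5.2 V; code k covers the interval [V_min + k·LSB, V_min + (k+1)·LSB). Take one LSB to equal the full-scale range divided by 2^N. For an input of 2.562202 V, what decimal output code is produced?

32291

Full-scale range = 5.2 V. LSB = 5.2 V / 2^16 ≈ 79.35 µV.
(V_in − V_min) × 2^16/range = (2.562202 − (0)) × 65536/5.2 = 32291.629.
Floor → code = 32291.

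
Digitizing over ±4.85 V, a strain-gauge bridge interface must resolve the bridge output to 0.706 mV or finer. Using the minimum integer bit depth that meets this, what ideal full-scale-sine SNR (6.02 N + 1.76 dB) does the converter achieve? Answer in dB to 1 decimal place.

Full-scale range = 4.85 V − (-4.85 V) = 9.7 V.
Levels needed ≥ 9.7/0.706 mV = 13740. 2^14 = 16384 suffices, so N_min = 14.
6.02(14) + 1.76 = 86.04 dB.

86.0 dB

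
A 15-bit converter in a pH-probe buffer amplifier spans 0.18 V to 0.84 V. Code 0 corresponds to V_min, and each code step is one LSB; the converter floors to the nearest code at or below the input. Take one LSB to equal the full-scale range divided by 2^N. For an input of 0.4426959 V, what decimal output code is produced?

The full-scale span is 0.84 − (0.18) = 0.66 V. LSB = 0.66 V / 2^15 ≈ 20.14 µV.
code = ⌊(V_in − V_min)/LSB⌋ = ⌊(V_in − V_min) × 2^15 / range⌋
     = ⌊(0.4426959 − (0.18)) × 32768 / 0.66⌋ = ⌊0.2626959 × 32768/0.66⌋
     = ⌊13042.453⌋ = 13042.

13042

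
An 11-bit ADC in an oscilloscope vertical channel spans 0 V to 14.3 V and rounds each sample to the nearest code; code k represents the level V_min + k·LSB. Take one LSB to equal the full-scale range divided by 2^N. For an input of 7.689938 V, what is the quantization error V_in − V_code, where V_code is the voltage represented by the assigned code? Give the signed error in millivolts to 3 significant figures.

Full-scale range = 14.3 V. LSB = 14.3 V / 2^11 ≈ 6.982 mV.
Position in LSBs: (7.689938 − (0)) × 2048/14.3 = 1101.3282; rounding gives k = 1101.
V_code = 0 + (1101/2048) × 14.3 = 7.687646484 V.
V_in − V_code = 7.689938 − (7.687646484) = +2.29 mV.

+2.29 mV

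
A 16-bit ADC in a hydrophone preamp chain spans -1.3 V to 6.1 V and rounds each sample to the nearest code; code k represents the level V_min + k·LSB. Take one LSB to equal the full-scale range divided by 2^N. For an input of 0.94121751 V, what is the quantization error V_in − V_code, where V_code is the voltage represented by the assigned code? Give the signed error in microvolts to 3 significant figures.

−33.1 µV

Span: 6.1 V − (-1.3 V) = 7.4 V. LSB = 7.4 V / 2^16 ≈ 112.9 µV.
(0.94121751 − (-1.3)) / LSB = 2.24121751 × 65536/7.4 = 19848.7069. Nearest integer: k = 19849.
Reconstructed level: -1.3 + 19849 × 7.4/65536 V = 0.94125061035 V.
Error = V_in − V_code = 0.94121751 − (0.94125061035) = −33.1 µV.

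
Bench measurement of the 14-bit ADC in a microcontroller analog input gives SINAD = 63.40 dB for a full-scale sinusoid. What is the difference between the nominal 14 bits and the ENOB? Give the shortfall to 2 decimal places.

N_eff = (63.40 − 1.76)/6.02 = 10.2392 bits.
Shortfall = 14 − 10.2392 = 3.7608 bits.

3.76 bits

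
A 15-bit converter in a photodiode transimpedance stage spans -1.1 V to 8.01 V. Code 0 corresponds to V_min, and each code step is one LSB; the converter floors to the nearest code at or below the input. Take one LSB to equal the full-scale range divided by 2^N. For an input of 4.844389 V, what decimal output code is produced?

21381

Full-scale range = 8.01 V − (-1.1 V) = 9.11 V. LSB = 9.11 V / 2^15 ≈ 278.0 µV.
V_in − V_min = 4.844389 − (-1.1) = 5.944389 V.
Divide by LSB: 5.944389 × 32768/9.11 = 21381.5300.
Truncating gives code 21381.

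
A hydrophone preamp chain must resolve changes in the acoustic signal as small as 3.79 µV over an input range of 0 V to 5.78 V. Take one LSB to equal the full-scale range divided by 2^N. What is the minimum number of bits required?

Span = 5.78 V.
Required number of levels: 5.78/3.79 µV = 1.5251e6; smallest N with 2^N ≥ that is 21.

21 bits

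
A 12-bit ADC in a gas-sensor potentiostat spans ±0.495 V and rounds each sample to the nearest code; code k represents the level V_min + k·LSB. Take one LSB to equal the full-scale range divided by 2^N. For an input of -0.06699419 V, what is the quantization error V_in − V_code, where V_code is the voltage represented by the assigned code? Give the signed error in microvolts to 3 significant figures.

The full-scale span is 0.495 − (-0.495) = 0.99 V. LSB = 0.99 V / 2^12 ≈ 241.7 µV.
Position in LSBs: (-0.06699419 − (-0.495)) × 4096/0.99 = 1770.8200; rounding gives k = 1771.
V_code = -0.495 + (1771/4096) × 0.99 = -0.06695068359 V.
V_in − V_code = -0.06699419 − (-0.06695068359) = −43.5 µV.

−43.5 µV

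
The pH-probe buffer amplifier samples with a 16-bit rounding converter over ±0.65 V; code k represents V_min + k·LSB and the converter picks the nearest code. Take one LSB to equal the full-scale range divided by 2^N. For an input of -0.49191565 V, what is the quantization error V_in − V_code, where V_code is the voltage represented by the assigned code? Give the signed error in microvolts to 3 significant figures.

+7.87 µV

Full-scale range = 0.65 V − (-0.65 V) = 1.3 V. LSB = 1.3 V / 2^16 ≈ 19.84 µV.
(-0.49191565 − (-0.65)) / LSB = 0.15808435 × 65536/1.3 = 7969.3969. Nearest integer: k = 7969.
V_code = -0.65 + (7969/65536) × 1.3 = -0.49192352295 V.
Error = V_in − V_code = -0.49191565 − (-0.49192352295) = +7.87 µV.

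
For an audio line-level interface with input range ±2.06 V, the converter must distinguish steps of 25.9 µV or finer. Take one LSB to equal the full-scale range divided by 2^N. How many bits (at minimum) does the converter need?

Span: 2.06 V − (-2.06 V) = 4.12 V.
Required number of levels: 4.12/25.9 µV = 159070; smallest N with 2^N ≥ that is 18.

18 bits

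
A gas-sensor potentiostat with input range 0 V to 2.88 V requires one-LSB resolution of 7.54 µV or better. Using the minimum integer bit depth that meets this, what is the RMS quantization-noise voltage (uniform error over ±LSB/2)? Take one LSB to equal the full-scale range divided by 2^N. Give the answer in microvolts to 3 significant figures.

1.59 µV

Span = 2.88 V.
2.88 V / 7.54 µV = 382000. Since 2^18 = 262144 and 2^19 = 524288, N = 19.
LSB = 2.88 V ÷ 2^19 = 2.88/524288 V = 5.4932 µV.
σ_q = LSB/√12 = 5.4932 µV/3.4641 = 1.59 µV.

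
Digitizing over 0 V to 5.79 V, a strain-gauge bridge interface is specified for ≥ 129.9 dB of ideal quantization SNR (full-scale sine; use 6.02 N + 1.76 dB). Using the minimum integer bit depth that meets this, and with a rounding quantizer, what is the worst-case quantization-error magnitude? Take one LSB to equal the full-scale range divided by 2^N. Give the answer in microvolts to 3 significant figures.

0.690 µV

Span = 5.79 V.
6.02 N + 1.76 ≥ 129.9 gives N ≥ 21.286, so the minimum integer is 22.
LSB = 5.79 V / 2^22 = 1.3804 µV.
Half an LSB is 0.690 µV.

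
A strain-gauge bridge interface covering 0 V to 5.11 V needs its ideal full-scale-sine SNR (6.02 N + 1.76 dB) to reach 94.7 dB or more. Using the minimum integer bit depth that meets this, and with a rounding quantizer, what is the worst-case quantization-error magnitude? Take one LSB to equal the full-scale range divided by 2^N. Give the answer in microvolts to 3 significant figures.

Span = 5.11 V.
N ≥ (94.7 − 1.76)/6.02 = 15.439 → N_min = 16.
One LSB is 5.11 V / 65536 = 77.972 µV.
Half an LSB is 39.0 µV.

39.0 µV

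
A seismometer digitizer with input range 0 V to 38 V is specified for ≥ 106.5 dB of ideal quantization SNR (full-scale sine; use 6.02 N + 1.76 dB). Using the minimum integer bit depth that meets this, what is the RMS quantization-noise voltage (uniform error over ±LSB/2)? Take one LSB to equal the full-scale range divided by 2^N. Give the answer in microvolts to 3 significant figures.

Full-scale range = 38 V.
Solving 6.02 N ≥ 106.5 − 1.76: N ≥ 17.399. Round up → N = 18.
Step size = 38/262144 V = 144.96 µV.
V_rms = LSB/√12 = 41.8 µV.

41.8 µV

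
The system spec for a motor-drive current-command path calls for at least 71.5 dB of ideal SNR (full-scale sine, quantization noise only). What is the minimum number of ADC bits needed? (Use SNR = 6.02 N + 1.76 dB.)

12 bits

6.02 N + 1.76 ≥ 71.5 gives N ≥ 11.585, so the minimum integer is 12.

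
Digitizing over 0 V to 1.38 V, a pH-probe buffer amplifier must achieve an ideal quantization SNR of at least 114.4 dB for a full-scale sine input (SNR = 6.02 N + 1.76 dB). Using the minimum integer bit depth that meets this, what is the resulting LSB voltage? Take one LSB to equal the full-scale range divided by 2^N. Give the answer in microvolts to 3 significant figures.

Span = 1.38 V.
N ≥ (114.4 − 1.76)/6.02 = 18.711 → N_min = 19.
LSB = 1.38 V ÷ 2^19 = 1.38/524288 V = 2.63 µV.

2.63 µV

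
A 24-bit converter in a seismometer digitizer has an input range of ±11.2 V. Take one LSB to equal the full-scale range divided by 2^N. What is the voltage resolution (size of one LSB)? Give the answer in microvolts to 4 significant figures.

Full-scale range = 11.2 V − (-11.2 V) = 22.4 V.
Number of codes = 2^24 = 16777216.
One LSB is 22.4 V / 16777216 = 1.335 µV.

1.335 µV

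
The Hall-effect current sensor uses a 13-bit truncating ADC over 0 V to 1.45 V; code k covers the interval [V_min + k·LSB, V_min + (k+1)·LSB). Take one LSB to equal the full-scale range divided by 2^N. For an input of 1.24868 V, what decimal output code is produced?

Full-scale range = 1.45 V. LSB = 1.45 V / 2^13 ≈ 177.0 µV.
(V_in − V_min) × 2^13/range = (1.24868 − (0)) × 8192/1.45 = 7054.611.
Floor → code = 7054.

7054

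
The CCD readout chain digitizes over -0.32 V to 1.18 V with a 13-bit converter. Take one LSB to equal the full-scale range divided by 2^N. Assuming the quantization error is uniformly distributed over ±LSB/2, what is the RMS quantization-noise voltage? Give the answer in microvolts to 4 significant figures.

52.86 µV

Range = 1.18 − (-0.32) = 1.5 V.
LSB = 1.5 V ÷ 2^13 = 1.5/8192 V = 183.105 µV.
RMS of a uniform error over width LSB is LSB/√12 = 52.86 µV.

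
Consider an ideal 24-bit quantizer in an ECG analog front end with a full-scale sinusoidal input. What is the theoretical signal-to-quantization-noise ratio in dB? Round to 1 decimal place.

146.2 dB

SNR = 6.02·24 + 1.76 = 146.24 dB.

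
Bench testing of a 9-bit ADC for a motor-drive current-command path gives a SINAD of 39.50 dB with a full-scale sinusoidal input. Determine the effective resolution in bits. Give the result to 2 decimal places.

Inverting SNR = 6.02 N + 1.76: N_eff = (39.50 − 1.76)/6.02 = 6.2691.

6.27 bits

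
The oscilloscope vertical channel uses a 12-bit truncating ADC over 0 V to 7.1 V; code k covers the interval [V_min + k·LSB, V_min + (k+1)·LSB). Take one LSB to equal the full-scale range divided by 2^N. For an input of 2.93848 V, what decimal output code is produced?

1695

Range is 7.1 V. LSB = 7.1 V / 2^12 ≈ 1.733 mV.
code = ⌊(V_in − V_min)/LSB⌋ = ⌊(V_in − V_min) × 2^12 / range⌋
     = ⌊(2.93848 − (0)) × 4096 / 7.1⌋ = ⌊2.93848 × 4096/7.1⌋
     = ⌊1695.213⌋ = 1695.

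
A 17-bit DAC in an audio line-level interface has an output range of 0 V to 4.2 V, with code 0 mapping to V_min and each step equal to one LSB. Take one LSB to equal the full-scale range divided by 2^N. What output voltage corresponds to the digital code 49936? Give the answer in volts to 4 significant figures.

1.600 V

Span = 4.2 V. LSB = 4.2 V / 2^17.
V_out = V_min + code × LSB = 0 V + 49936 × 4.2 V / 131072
      = 0 V + 1.60012 V = 1.60012 V.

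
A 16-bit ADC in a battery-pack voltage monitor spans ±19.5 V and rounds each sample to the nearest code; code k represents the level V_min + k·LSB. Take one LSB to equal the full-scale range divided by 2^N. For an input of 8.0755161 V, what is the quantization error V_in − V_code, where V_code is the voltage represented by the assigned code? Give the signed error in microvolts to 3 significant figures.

Full-scale range = 19.5 V − (-19.5 V) = 39 V. LSB = 39 V / 2^16 ≈ 0.5951 mV.
(V_in − V_min)/LSB = (8.0755161 − (-19.5)) × 65536/39 = 46338.1801 → nearest code k = 46338.
V_code = -19.5 + (46338/65536) × 39 = 8.0754089355 V.
e = 8.0755161 − (8.0754089355) = +107 µV.

+107 µV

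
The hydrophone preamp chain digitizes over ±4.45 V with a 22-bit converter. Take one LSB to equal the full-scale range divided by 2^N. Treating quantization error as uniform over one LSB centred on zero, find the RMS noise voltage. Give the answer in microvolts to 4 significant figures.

0.6125 µV

Range = 4.45 − (-4.45) = 8.9 V.
LSB = 8.9 V ÷ 2^22 = 8.9/4194304 V = 2.12193 µV.
For a uniform distribution on [−LSB/2, +LSB/2], V_rms = LSB/√12 = 2.12193 µV/3.4641 = 0.6125 µV.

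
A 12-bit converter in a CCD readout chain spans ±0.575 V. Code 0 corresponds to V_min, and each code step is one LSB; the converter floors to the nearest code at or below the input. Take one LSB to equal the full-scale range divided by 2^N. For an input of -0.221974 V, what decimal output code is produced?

The full-scale span is 0.575 − (-0.575) = 1.15 V. LSB = 1.15 V / 2^12 ≈ 280.8 µV.
code = ⌊(V_in − V_min)/LSB⌋ = ⌊(V_in − V_min) × 2^12 / range⌋
     = ⌊(-0.221974 − (-0.575)) × 4096 / 1.15⌋ = ⌊0.353026 × 4096/1.15⌋
     = ⌊1257.387⌋ = 1257.

1257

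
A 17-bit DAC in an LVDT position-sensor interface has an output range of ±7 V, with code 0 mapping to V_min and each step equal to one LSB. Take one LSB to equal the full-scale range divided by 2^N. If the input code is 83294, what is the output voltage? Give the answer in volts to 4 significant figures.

1.897 V

Range = 7 − (-7) = 14 V. LSB = 14 V / 2^17.
V_out = V_min + code × LSB = -7 V + 83294 × 14 V / 131072
      = -7 + 8.89676 = 1.89676 V.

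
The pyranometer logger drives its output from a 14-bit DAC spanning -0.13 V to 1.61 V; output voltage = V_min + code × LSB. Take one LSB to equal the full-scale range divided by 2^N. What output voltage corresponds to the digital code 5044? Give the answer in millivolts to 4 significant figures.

Range = 1.61 − (-0.13) = 1.74 V. LSB = 1.74 V / 2^14.
V_out = V_min + code × LSB = -0.13 V + 5044 × 1.74 V / 16384
      = -0.13 V + 0.535679 V = 0.405679 V.

405.7 mV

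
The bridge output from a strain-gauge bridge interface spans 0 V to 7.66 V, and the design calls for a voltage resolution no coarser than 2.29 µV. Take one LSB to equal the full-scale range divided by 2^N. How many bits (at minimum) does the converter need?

22 bits

Range is 7.66 V.
Need 2^N ≥ 7.66 V / 2.29 µV = 3.345e6 → N_min = 22.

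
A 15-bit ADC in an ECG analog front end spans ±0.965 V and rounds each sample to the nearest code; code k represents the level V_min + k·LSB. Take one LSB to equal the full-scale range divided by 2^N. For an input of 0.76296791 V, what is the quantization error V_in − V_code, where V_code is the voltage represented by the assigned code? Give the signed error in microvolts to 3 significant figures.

−8.77 µV

The full-scale span is 0.965 − (-0.965) = 1.93 V. LSB = 1.93 V / 2^15 ≈ 58.90 µV.
Position in LSBs: (0.76296791 − (-0.965)) × 32768/1.93 = 29337.8510; rounding gives k = 29338.
V_code = V_min + k × range/2^15 = -0.965 + 29338 × 1.93/32768 = 0.76297668457 V.
e = 0.76296791 − (0.76297668457) = −8.77 µV.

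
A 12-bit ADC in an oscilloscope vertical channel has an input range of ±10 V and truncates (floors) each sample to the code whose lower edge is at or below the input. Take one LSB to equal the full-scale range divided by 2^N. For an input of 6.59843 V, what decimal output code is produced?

3399

Full-scale range = 10 V − (-10 V) = 20 V. LSB = 20 V / 2^12 ≈ 4.883 mV.
V_in − V_min = 6.59843 − (-10) = 16.59843 V.
Divide by LSB: 16.59843 × 4096/20 = 3399.3585.
Truncating gives code 3399.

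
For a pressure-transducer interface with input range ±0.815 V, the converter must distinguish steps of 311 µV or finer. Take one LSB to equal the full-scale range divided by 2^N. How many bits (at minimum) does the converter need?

13 bits

Range = 0.815 − (-0.815) = 1.63 V.
Need 2^N ≥ 1.63 V / 311 µV = 5241 → N_min = 13.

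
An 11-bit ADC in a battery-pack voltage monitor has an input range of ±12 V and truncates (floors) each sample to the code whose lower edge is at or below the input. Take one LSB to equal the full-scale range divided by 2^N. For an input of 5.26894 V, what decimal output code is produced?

Range = 12 − (-12) = 24 V. LSB = 24 V / 2^11 ≈ 11.72 mV.
V_in − V_min = 5.26894 − (-12) = 17.26894 V.
Divide by LSB: 17.26894 × 2048/24 = 1473.6162.
Truncating gives code 1473.

1473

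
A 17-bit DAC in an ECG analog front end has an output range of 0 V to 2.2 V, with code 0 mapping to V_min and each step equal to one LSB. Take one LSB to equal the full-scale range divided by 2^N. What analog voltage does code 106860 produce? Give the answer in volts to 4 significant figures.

1.794 V

Full-scale range = 2.2 V. LSB = 2.2 V / 2^17.
V_out = 0 + 106860 × (2.2/131072) V
      = 0 V + 1.79361 V = 1.79361 V.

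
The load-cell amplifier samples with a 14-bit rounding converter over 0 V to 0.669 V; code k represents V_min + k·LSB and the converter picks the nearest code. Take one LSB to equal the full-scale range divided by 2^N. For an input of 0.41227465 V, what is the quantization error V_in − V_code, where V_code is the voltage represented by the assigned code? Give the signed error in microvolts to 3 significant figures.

Full-scale range = 0.669 V. LSB = 0.669 V / 2^14 ≈ 40.83 µV.
(0.41227465 − (0)) / LSB = 0.41227465 × 16384/0.669 = 10096.7233. Nearest integer: k = 10097.
Reconstructed level: 0 + 10097 × 0.669/16384 V = 0.41228594971 V.
Error = V_in − V_code = 0.41227465 − (0.41228594971) = −11.3 µV.

−11.3 µV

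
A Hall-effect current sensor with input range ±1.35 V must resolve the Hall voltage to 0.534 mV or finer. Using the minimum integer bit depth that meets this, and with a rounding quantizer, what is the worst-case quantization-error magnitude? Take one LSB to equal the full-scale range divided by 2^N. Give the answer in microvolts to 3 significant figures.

Full-scale range = 1.35 V − (-1.35 V) = 2.7 V.
2.7 V / 0.534 mV = 5056. Since 2^12 = 4096 and 2^13 = 8192, N = 13.
Step size = 2.7/8192 V = 329.59 µV.
Max error for round-to-nearest is LSB/2 = 165 µV.

165 µV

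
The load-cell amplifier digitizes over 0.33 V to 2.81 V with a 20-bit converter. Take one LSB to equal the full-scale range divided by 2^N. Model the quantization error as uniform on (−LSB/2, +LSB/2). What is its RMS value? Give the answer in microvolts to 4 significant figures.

Span: 2.81 V − (0.33 V) = 2.48 V.
LSB = 2.48 V ÷ 2^20 = 2.48/1048576 V = 2.36511 µV.
σ_q = LSB/√12 = 2.36511 µV/3.4641 = 0.6827 µV.

0.6827 µV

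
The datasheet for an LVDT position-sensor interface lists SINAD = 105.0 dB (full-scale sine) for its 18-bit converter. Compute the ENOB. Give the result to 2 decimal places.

ENOB = (105.0 − 1.76)/6.02 = 17.1495 bits.

17.15 bits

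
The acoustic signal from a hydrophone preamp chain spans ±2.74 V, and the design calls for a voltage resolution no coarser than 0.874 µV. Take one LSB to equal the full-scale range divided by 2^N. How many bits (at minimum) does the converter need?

23 bits

Span: 2.74 V − (-2.74 V) = 5.48 V.
Levels needed ≥ 5.48/0.874 µV = 6.270e6. 2^23 = 8388608 suffices, so N_min = 23.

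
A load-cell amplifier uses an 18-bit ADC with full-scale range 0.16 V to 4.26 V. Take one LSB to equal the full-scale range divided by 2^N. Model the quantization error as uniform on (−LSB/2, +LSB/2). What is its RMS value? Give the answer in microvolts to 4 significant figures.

4.515 µV

The full-scale span is 4.26 − (0.16) = 4.1 V.
LSB = 4.1 V / 2^18 = 15.6403 µV.
V_rms = LSB/√12 = 15.6403 µV / √12 = 4.515 µV.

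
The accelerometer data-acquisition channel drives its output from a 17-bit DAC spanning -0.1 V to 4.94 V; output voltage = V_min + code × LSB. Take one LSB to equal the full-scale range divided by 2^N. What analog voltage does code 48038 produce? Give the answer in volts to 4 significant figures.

Range = 4.94 − (-0.1) = 5.04 V. LSB = 5.04 V / 2^17.
V_out = V_min + code × LSB = -0.1 V + 48038 × 5.04 V / 131072
      = -0.1 + 1.84716 = 1.74716 V.

1.747 V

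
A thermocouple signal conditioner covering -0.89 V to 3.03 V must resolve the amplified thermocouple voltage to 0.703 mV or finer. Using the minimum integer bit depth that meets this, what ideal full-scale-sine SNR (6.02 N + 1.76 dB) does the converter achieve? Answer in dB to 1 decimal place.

Span: 3.03 V − (-0.89 V) = 3.92 V.
Need 2^N ≥ 3.92 V / 0.703 mV = 5576 → N_min = 13.
6.02(13) + 1.76 = 80.02 dB.

80.0 dB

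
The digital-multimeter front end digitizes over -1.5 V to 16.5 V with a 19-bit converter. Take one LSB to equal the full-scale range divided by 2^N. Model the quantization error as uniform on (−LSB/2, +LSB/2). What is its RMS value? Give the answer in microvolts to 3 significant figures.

Range = 16.5 − (-1.5) = 18 V.
Step size = 18/524288 V = 34.332 µV.
V_rms = LSB/√12 = 34.332 µV / √12 = 9.91 µV.

9.91 µV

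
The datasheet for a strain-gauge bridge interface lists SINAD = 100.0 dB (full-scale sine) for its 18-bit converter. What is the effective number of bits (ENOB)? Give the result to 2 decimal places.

16.32 bits

Inverting SNR = 6.02 N + 1.76: N_eff = (100.0 − 1.76)/6.02 = 16.3189.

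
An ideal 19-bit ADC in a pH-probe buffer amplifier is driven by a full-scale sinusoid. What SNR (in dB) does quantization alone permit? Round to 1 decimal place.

116.1 dB

6.02(19) + 1.76 = 114.38 + 1.76 = 116.14 dB.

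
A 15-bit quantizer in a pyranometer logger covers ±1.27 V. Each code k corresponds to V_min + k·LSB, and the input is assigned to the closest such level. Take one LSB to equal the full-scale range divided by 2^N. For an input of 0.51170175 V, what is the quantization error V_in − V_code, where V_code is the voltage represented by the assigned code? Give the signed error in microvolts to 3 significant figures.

+27.6 µV

Span: 1.27 V − (-1.27 V) = 2.54 V. LSB = 2.54 V / 2^15 ≈ 77.51 µV.
(0.51170175 − (-1.27)) / LSB = 1.78170175 × 32768/2.54 = 22985.3555. Nearest integer: k = 22985.
V_code = V_min + k × range/2^15 = -1.27 + 22985 × 2.54/32768 = 0.51167419434 V.
Error = V_in − V_code = 0.51170175 − (0.51167419434) = +27.6 µV.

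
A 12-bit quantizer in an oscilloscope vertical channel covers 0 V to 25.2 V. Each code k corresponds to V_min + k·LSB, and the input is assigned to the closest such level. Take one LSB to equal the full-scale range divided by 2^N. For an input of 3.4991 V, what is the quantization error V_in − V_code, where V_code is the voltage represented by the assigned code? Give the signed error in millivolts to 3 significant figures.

Full-scale range = 25.2 V. LSB = 25.2 V / 2^12 ≈ 6.152 mV.
(V_in − V_min)/LSB = (3.4991 − (0)) × 4096/25.2 = 568.7426 → nearest code k = 569.
Reconstructed level: 0 + 569 × 25.2/4096 V = 3.500683594 V.
e = 3.4991 − (3.500683594) = −1.58 mV.

−1.58 mV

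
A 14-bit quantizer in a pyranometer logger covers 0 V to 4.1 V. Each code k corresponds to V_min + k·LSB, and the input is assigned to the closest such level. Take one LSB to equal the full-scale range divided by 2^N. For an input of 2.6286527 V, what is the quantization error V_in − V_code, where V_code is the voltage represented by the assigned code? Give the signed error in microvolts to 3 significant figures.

Span = 4.1 V. LSB = 4.1 V / 2^14 ≈ 250.2 µV.
Position in LSBs: (2.6286527 − (0)) × 16384/4.1 = 10504.3526; rounding gives k = 10504.
V_code = V_min + k × range/2^14 = 0 + 10504 × 4.1/16384 = 2.6285644531 V.
Error = V_in − V_code = 2.6286527 − (2.6285644531) = +88.2 µV.

+88.2 µV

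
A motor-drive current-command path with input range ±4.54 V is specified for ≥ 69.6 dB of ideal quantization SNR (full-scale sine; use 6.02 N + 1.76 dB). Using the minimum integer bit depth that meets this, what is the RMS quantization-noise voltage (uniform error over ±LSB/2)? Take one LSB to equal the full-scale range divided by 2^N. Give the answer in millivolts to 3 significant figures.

0.640 mV

Range = 4.54 − (-4.54) = 9.08 V.
6.02 N + 1.76 ≥ 69.6 gives N ≥ 11.269, so the minimum integer is 12.
One LSB is 9.08 V / 4096 = 2.2168 mV.
V_rms = LSB/√12 = 0.640 mV.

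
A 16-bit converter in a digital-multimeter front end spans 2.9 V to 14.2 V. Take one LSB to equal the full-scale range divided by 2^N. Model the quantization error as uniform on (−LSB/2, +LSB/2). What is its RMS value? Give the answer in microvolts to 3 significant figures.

49.8 µV

Full-scale range = 14.2 V − (2.9 V) = 11.3 V.
LSB = 11.3 V / 2^16 = 172.42 µV.
For a uniform distribution on [−LSB/2, +LSB/2], V_rms = LSB/√12 = 172.42 µV/3.4641 = 49.8 µV.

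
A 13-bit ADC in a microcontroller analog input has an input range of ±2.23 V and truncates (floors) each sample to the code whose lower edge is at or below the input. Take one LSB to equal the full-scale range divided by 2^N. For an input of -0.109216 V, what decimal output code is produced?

The full-scale span is 2.23 − (-2.23) = 4.46 V. LSB = 4.46 V / 2^13 ≈ 0.5444 mV.
code = ⌊(V_in − V_min)/LSB⌋ = ⌊(V_in − V_min) × 2^13 / range⌋
     = ⌊(-0.109216 − (-2.23)) × 8192 / 4.46⌋ = ⌊2.120784 × 8192/4.46⌋
     = ⌊3895.395⌋ = 3895.

3895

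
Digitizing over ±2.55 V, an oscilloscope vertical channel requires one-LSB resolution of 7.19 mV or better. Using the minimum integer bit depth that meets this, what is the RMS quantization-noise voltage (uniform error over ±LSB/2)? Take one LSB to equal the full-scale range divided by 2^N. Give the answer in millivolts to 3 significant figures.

Range = 2.55 − (-2.55) = 5.1 V.
5.1 V / 7.19 mV = 709.3. Since 2^9 = 512 and 2^10 = 1024, N = 10.
Step size = 5.1/1024 V = 4.9805 mV.
RMS noise = LSB/√12 = 1.44 mV.

1.44 mV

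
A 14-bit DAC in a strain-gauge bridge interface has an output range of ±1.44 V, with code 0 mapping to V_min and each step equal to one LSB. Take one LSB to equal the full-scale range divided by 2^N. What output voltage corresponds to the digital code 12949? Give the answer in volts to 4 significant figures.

Span: 1.44 V − (-1.44 V) = 2.88 V. LSB = 2.88 V / 2^14.
V_out = V_min + code × LSB = -1.44 V + 12949 × 2.88 V / 16384
      = -1.44 V + 2.27619 V = 0.836191 V.

0.8362 V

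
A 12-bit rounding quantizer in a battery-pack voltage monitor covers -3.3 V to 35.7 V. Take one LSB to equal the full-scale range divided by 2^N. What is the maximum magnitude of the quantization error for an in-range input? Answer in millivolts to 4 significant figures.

The full-scale span is 35.7 − (-3.3) = 39 V.
One LSB is 39 V / 4096 = 9.52148 mV.
|e|_max = LSB/2 = 4.761 mV.

4.761 mV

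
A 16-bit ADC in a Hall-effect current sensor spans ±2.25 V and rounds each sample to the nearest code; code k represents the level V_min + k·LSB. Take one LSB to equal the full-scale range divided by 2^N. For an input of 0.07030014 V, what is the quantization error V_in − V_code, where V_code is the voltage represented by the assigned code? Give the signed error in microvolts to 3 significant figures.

Full-scale range = 2.25 V − (-2.25 V) = 4.5 V. LSB = 4.5 V / 2^16 ≈ 68.66 µV.
(V_in − V_min)/LSB = (0.07030014 − (-2.25)) × 65536/4.5 = 33791.8200 → nearest code k = 33792.
V_code = -2.25 + (33792/65536) × 4.5 = 0.070312500000 V.
V_in − V_code = 0.07030014 − (0.070312500000) = −12.4 µV.

−12.4 µV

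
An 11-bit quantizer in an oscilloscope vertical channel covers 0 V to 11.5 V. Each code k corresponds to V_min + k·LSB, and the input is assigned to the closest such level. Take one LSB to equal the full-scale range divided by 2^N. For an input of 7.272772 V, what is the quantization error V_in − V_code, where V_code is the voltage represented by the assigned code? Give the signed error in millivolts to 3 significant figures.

Range is 11.5 V. LSB = 11.5 V / 2^11 ≈ 5.615 mV.
(V_in − V_min)/LSB = (7.272772 − (0)) × 2048/11.5 = 1295.1858 → nearest code k = 1295.
Reconstructed level: 0 + 1295 × 11.5/2048 V = 7.271728516 V.
V_in − V_code = 7.272772 − (7.271728516) = +1.04 mV.

+1.04 mV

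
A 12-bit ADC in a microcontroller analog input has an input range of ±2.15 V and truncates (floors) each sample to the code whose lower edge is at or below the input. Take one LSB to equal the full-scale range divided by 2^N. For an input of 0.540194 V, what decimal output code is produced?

Full-scale range = 2.15 V − (-2.15 V) = 4.3 V. LSB = 4.3 V / 2^12 ≈ 1.050 mV.
code = ⌊(V_in − V_min)/LSB⌋ = ⌊(V_in − V_min) × 2^12 / range⌋
     = ⌊(0.540194 − (-2.15)) × 4096 / 4.3⌋ = ⌊2.690194 × 4096/4.3⌋
     = ⌊2562.566⌋ = 2562.

2562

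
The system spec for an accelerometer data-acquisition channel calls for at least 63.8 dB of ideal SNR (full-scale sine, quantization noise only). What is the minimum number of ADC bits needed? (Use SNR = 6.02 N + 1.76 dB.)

6.02 N + 1.76 ≥ 63.8 gives N ≥ 10.306, so the minimum integer is 11.

11 bits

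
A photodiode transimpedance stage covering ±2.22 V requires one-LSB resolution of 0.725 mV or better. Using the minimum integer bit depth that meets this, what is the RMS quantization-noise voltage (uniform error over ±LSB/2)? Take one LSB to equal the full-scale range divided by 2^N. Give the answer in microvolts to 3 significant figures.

156 µV

Span: 2.22 V − (-2.22 V) = 4.44 V.
Required number of levels: 4.44/0.725 mV = 6124.1; smallest N with 2^N ≥ that is 13.
LSB = 4.44 V / 2^13 = 0.54199 mV.
RMS noise = LSB/√12 = 156 µV.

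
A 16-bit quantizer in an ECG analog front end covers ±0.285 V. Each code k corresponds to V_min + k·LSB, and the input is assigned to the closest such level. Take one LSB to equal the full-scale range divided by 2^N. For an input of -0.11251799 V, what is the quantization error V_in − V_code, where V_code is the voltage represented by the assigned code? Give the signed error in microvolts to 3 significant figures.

The full-scale span is 0.285 − (-0.285) = 0.57 V. LSB = 0.57 V / 2^16 ≈ 8.698 µV.
Position in LSBs: (-0.11251799 − (-0.285)) × 65536/0.57 = 19831.1947; rounding gives k = 19831.
V_code = V_min + k × range/2^16 = -0.285 + 19831 × 0.57/65536 = -0.11251968384 V.
e = -0.11251799 − (-0.11251968384) = +1.69 µV.

+1.69 µV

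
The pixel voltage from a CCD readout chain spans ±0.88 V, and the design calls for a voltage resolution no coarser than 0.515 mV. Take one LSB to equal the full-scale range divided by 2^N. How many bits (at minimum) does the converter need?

The full-scale span is 0.88 − (-0.88) = 1.76 V.
Required number of levels: 1.76/0.515 mV = 3417.5; smallest N with 2^N ≥ that is 12.

12 bits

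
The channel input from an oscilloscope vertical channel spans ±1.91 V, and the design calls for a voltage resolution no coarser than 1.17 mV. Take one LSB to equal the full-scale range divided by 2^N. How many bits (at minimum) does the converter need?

12 bits

Span: 1.91 V − (-1.91 V) = 3.82 V.
Levels needed ≥ 3.82/1.17 mV = 3265. 2^12 = 4096 suffices, so N_min = 12.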